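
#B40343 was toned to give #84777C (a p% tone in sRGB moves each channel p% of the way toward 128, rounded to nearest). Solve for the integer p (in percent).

93%

#B40343 is rgb(180, 3, 67); #84777C is rgb(132, 119, 124).
On the G channel (widest range): 119 ≈ 3 + (p/100)(128 − 3), so p ≈ 100×(119 − 3)/(128 − 3) = 11600/125 = 92.80.
p = 93 reproduces all three channels after rounding.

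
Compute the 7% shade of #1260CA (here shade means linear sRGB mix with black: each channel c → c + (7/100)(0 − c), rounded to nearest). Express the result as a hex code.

#1159BC

#1260CA is rgb(18, 96, 202).
A 7% shade moves each channel 7% toward 0:
  R: 18 + 0.07×(0−18) = 18 − 1.26 = 16.74 → 17
  G: 96 − 6.72 = 89.28 → 89
  B: 202 − 14.14 = 187.86 → 188
rgb(17, 89, 188) = #1159BC.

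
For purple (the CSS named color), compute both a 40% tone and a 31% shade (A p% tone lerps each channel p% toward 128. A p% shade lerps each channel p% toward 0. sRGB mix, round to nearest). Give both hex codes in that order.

#803380, #580058

CSS purple is rgb(128, 0, 128).
40% tone:
  R: 128 + 0.4×(128−128) = 128 + 0 = 128 → 128
  G: 0 + 0.4×(128−0) = 0 + 51.2 = 51.2 → 51
  B: 128 + 0 = 128 → 128
  → #803380
31% shade:
  R: 128 − 39.68 = 88.32 → 88
  G: 0 + 0 = 0 → 0
  B: 128 − 39.68 = 88.32 → 88
  → #580058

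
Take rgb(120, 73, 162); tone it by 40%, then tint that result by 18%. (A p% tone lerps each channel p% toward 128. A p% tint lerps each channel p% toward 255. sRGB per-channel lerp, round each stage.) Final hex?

Lerp each channel 40% toward 128:
  R: 120 + 0.4×(128−120) = 120 + 3.2 = 123.2 → 123
  G: 73 + 22 = 95 → 95
  B: 162 + 0.4×(128−162) = 162 − 13.6 = 148.4 → 148
After the tone: rgb(123, 95, 148) = #7B5F94.
Lerp each channel 18% toward 255:
  R: 123 + 23.76 = 146.76 → 147
  G: 95 + 0.18×(255−95) = 95 + 28.8 = 123.8 → 124
  B: 148 + 0.18×(255−148) = 148 + 19.26 = 167.26 → 167
rgb(147, 124, 167) = #937CA7.

#937CA7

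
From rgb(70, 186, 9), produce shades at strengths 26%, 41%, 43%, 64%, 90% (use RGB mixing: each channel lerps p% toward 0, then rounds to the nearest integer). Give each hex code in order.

#348a07, #296e05, #286a05, #194303, #071301

26%: (70 − 18.2 = 51.8→52, 186 − 48.36 = 137.64→138, 9 − 2.34 = 6.66→7) → #348a07
41%: (70 − 28.7 = 41.3→41, 186 − 76.26 = 109.74→110, 9 − 3.69 = 5.31→5) → #296e05
43%: (70 − 30.1 = 39.9→40, 186 − 79.98 = 106.02→106, 9 − 3.87 = 5.13→5) → #286a05
64%: (70 − 44.8 = 25.2→25, 186 − 119.04 = 66.96→67, 9 − 5.76 = 3.24→3) → #194303
90%: (70 − 63 = 7→7, 186 − 167.4 = 18.6→19, 9 − 8.1 = 0.9→1) → #071301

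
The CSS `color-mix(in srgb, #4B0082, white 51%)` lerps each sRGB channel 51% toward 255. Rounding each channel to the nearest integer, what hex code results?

#A782C2

#4B0082 is rgb(75, 0, 130).
Per channel, c → c + 0.51(255 − c):
  R: 75 + 0.51×(255−75) = 75 + 91.8 = 166.8 → 167
  G: 0 + 0.51×(255−0) = 0 + 130.05 = 130.05 → 130
  B: 130 + 0.51×(255−130) = 130 + 63.75 = 193.75 → 194
rgb(167, 130, 194) = #A782C2.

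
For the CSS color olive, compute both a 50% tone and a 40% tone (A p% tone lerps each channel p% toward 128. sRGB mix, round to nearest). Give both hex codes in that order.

#808040, #808033

CSS olive is rgb(128, 128, 0).
50% tone:
  R: 128 + 0 = 128 → 128
  G: 128 + 0.5×(128−128) = 128 + 0 = 128 → 128
  B: 0 + 0.5×(128−0) = 0 + 64 = 64 → 64
  → #808040
40% tone:
  R: 128 + 0.4×(128−128) = 128 + 0 = 128 → 128
  G: 128 + 0.4×(128−128) = 128 + 0 = 128 → 128
  B: 0 + 51.2 = 51.2 → 51
  → #808033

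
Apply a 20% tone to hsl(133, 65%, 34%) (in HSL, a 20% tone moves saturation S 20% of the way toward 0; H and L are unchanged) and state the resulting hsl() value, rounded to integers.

hsl(133, 52%, 34%)

S moves 20% from 65 toward 0: 65 − 13 = 52 → 52.
H and L are unchanged.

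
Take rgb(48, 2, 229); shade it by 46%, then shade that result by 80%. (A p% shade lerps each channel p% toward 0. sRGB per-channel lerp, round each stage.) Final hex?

A 46% shade moves each channel 46% toward 0:
  R: 48 − 22.08 = 25.92 → 26
  G: 2 − 0.92 = 1.08 → 1
  B: 229 − 105.34 = 123.66 → 124
After the shade: rgb(26, 1, 124) = #1a017c.
Per channel, c → c + 0.8(0 − c):
  R: 26 + 0.8×(0−26) = 26 − 20.8 = 5.2 → 5
  G: 1 + 0.8×(0−1) = 1 − 0.8 = 0.2 → 0
  B: 124 − 99.2 = 24.8 → 25
rgb(5, 0, 25) = #050019.

#050019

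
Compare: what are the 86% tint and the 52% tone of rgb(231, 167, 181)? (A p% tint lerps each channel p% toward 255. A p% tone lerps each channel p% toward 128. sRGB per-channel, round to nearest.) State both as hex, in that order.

#FCF3F5, #B19399

86% tint:
  R: 231 + 0.86×(255−231) = 231 + 20.64 = 251.64 → 252
  G: 167 + 75.68 = 242.68 → 243
  B: 181 + 0.86×(255−181) = 181 + 63.64 = 244.64 → 245
  → #FCF3F5
52% tone:
  R: 231 + 0.52×(128−231) = 231 − 53.56 = 177.44 → 177
  G: 167 − 20.28 = 146.72 → 147
  B: 181 + 0.52×(128−181) = 181 − 27.56 = 153.44 → 153
  → #B19399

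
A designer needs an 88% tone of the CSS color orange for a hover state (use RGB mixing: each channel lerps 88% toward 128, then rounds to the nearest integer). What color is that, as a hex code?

#8f8471

CSS orange is rgb(255, 165, 0).
Lerp each channel 88% toward 128:
  R: 255 + 0.88×(128−255) = 255 − 111.76 = 143.24 → 143
  G: 165 − 32.56 = 132.44 → 132
  B: 0 + 112.64 = 112.64 → 113
rgb(143, 132, 113) = #8f8471.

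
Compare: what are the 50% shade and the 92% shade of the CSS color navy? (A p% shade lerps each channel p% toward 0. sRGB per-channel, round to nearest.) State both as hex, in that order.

CSS navy is rgb(0, 0, 128).
50% shade:
  R: 0 + 0 = 0 → 0
  G: 0 + 0.5×(0−0) = 0 + 0 = 0 → 0
  B: 128 − 64 = 64 → 64
  → #000040
92% shade:
  R: 0 + 0 = 0 → 0
  G: 0 + 0 = 0 → 0
  B: 128 + 0.92×(0−128) = 128 − 117.76 = 10.24 → 10
  → #00000A

#000040, #00000A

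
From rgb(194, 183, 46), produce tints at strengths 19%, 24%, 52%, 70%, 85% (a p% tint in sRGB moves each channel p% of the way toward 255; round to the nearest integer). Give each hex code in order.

19%: (194 + 11.59 = 205.59→206, 183 + 13.68 = 196.68→197, 46 + 39.71 = 85.71→86) → #CEC556
24%: (194 + 14.64 = 208.64→209, 183 + 17.28 = 200.28→200, 46 + 50.16 = 96.16→96) → #D1C860
52%: (194 + 31.72 = 225.72→226, 183 + 37.44 = 220.44→220, 46 + 108.68 = 154.68→155) → #E2DC9B
70%: (194 + 42.7 = 236.7→237, 183 + 50.4 = 233.4→233, 46 + 146.3 = 192.3→192) → #EDE9C0
85%: (194 + 51.85 = 245.85→246, 183 + 61.2 = 244.2→244, 46 + 177.65 = 223.65→224) → #F6F4E0

#CEC556, #D1C860, #E2DC9B, #EDE9C0, #F6F4E0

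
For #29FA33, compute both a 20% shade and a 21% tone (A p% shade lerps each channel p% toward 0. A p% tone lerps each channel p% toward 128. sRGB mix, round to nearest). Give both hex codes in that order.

#21C829, #3BE043

#29FA33 is rgb(41, 250, 51).
20% shade:
  R: 41 + 0.2×(0−41) = 41 − 8.2 = 32.8 → 33
  G: 250 + 0.2×(0−250) = 250 − 50 = 200 → 200
  B: 51 + 0.2×(0−51) = 51 − 10.2 = 40.8 → 41
  → #21C829
21% tone:
  R: 41 + 18.27 = 59.27 → 59
  G: 250 + 0.21×(128−250) = 250 − 25.62 = 224.38 → 224
  B: 51 + 0.21×(128−51) = 51 + 16.17 = 67.17 → 67
  → #3BE043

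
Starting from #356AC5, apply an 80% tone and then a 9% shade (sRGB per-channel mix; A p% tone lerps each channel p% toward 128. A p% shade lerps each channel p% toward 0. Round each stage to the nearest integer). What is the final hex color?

#677181

#356AC5 is rgb(53, 106, 197).
Per channel, c → c + 0.8(128 − c):
  R: 53 + 0.8×(128−53) = 53 + 60 = 113 → 113
  G: 106 + 0.8×(128−106) = 106 + 17.6 = 123.6 → 124
  B: 197 − 55.2 = 141.8 → 142
After the tone: rgb(113, 124, 142) = #717C8E.
Lerp each channel 9% toward 0:
  R: 113 + 0.09×(0−113) = 113 − 10.17 = 102.83 → 103
  G: 124 − 11.16 = 112.84 → 113
  B: 142 − 12.78 = 129.22 → 129
rgb(103, 113, 129) = #677181.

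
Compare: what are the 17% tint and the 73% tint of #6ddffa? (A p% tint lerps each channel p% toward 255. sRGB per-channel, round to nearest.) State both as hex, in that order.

#86e4fb, #d8f6fe

#6ddffa is rgb(109, 223, 250).
17% tint:
  R: 109 + 24.82 = 133.82 → 134
  G: 223 + 0.17×(255−223) = 223 + 5.44 = 228.44 → 228
  B: 250 + 0.85 = 250.85 → 251
  → #86e4fb
73% tint:
  R: 109 + 106.58 = 215.58 → 216
  G: 223 + 0.73×(255−223) = 223 + 23.36 = 246.36 → 246
  B: 250 + 0.73×(255−250) = 250 + 3.65 = 253.65 → 254
  → #d8f6fe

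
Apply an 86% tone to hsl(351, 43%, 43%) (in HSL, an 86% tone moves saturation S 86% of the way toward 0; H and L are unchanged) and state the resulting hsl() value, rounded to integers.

S moves 86% from 43 toward 0: 43 − 36.98 = 6.02 → 6.
H and L are unchanged.

hsl(351, 6%, 43%)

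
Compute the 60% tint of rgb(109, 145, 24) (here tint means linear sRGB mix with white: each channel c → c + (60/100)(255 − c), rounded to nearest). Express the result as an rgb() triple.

Per channel, c → c + 0.6(255 − c):
  R: 109 + 0.6×(255−109) = 109 + 87.6 = 196.6 → 197
  G: 145 + 0.6×(255−145) = 145 + 66 = 211 → 211
  B: 24 + 0.6×(255−24) = 24 + 138.6 = 162.6 → 163

rgb(197, 211, 163)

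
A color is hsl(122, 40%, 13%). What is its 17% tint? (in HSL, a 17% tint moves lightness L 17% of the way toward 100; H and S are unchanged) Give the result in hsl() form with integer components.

L moves 17% from 13 toward 100: 13 + 14.79 = 27.79 → 28.
H and S are unchanged.

hsl(122, 40%, 28%)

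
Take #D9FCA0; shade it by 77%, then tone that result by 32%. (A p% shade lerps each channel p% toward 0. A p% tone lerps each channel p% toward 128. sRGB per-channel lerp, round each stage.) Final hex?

#D9FCA0 is rgb(217, 252, 160).
Lerp each channel 77% toward 0:
  R: 217 + 0.77×(0−217) = 217 − 167.09 = 49.91 → 50
  G: 252 − 194.04 = 57.96 → 58
  B: 160 − 123.2 = 36.8 → 37
After the shade: rgb(50, 58, 37) = #323A25.
Lerp each channel 32% toward 128:
  R: 50 + 0.32×(128−50) = 50 + 24.96 = 74.96 → 75
  G: 58 + 22.4 = 80.4 → 80
  B: 37 + 29.12 = 66.12 → 66
rgb(75, 80, 66) = #4B5042.

#4B5042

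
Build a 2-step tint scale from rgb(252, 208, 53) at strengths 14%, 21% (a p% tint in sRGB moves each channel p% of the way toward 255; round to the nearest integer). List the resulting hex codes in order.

14%: (252→252, 208 + 6.58 = 214.58→215, 53 + 28.28 = 81.28→81) → #fcd751
21%: (252 + 0.63 = 252.63→253, 208 + 9.87 = 217.87→218, 53 + 42.42 = 95.42→95) → #fdda5f

#fcd751, #fdda5f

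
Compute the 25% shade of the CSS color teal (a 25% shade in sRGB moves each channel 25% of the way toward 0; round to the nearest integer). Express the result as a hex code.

CSS teal is rgb(0, 128, 128).
Lerp each channel 25% toward 0:
  R: 0 + 0 = 0 → 0
  G: 128 − 32 = 96 → 96
  B: 128 + 0.25×(0−128) = 128 − 32 = 96 → 96
rgb(0, 96, 96) = #006060.

#006060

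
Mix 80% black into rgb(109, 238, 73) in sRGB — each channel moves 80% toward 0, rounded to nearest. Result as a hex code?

#16300F

Per channel, c → c + 0.8(0 − c):
  R: 109 − 87.2 = 21.8 → 22
  G: 238 + 0.8×(0−238) = 238 − 190.4 = 47.6 → 48
  B: 73 − 58.4 = 14.6 → 15
rgb(22, 48, 15) = #16300F.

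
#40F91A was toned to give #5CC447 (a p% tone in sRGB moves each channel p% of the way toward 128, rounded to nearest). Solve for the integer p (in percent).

#40F91A is rgb(64, 249, 26); #5CC447 is rgb(92, 196, 71).
On the G channel (widest range): 196 ≈ 249 + (p/100)(128 − 249), so p ≈ 100×(196 − 249)/(128 − 249) = -5300/-121 = 43.80.
p = 44 reproduces all three channels after rounding.

44%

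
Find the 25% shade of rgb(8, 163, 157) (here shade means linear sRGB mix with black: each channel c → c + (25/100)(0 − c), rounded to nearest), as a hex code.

#067A76

Lerp each channel 25% toward 0:
  R: 8 + 0.25×(0−8) = 8 − 2 = 6 → 6
  G: 163 + 0.25×(0−163) = 163 − 40.75 = 122.25 → 122
  B: 157 − 39.25 = 117.75 → 118
rgb(6, 122, 118) = #067A76.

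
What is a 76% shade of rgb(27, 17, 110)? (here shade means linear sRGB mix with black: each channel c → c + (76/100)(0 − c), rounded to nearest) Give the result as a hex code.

Per channel, c → c + 0.76(0 − c):
  R: 27 + 0.76×(0−27) = 27 − 20.52 = 6.48 → 6
  G: 17 + 0.76×(0−17) = 17 − 12.92 = 4.08 → 4
  B: 110 + 0.76×(0−110) = 110 − 83.6 = 26.4 → 26
rgb(6, 4, 26) = #06041A.

#06041A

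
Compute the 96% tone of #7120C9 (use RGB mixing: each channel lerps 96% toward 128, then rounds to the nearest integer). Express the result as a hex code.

#7120C9 is rgb(113, 32, 201).
Lerp each channel 96% toward 128:
  R: 113 + 14.4 = 127.4 → 127
  G: 32 + 92.16 = 124.16 → 124
  B: 201 + 0.96×(128−201) = 201 − 70.08 = 130.92 → 131
rgb(127, 124, 131) = #7F7C83.

#7F7C83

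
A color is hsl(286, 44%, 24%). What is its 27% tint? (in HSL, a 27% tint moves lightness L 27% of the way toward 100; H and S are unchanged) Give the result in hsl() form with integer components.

L moves 27% from 24 toward 100: 24 + 20.52 = 44.52 → 45.
H and S are unchanged.

hsl(286, 44%, 45%)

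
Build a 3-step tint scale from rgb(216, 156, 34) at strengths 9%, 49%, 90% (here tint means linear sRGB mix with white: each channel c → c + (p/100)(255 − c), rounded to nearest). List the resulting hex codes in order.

#dca536, #ebcd8e, #fbf5e9

9%: (216 + 3.51 = 219.51→220, 156 + 8.91 = 164.91→165, 34 + 19.89 = 53.89→54) → #dca536
49%: (216 + 19.11 = 235.11→235, 156 + 48.51 = 204.51→205, 34 + 108.29 = 142.29→142) → #ebcd8e
90%: (216 + 35.1 = 251.1→251, 156 + 89.1 = 245.1→245, 34 + 198.9 = 232.9→233) → #fbf5e9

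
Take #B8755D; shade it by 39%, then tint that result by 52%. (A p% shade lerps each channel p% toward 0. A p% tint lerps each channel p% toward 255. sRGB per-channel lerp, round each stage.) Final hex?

#B8755D is rgb(184, 117, 93).
Lerp each channel 39% toward 0:
  R: 184 − 71.76 = 112.24 → 112
  G: 117 − 45.63 = 71.37 → 71
  B: 93 − 36.27 = 56.73 → 57
After the shade: rgb(112, 71, 57) = #704739.
A 52% tint moves each channel 52% toward 255:
  R: 112 + 74.36 = 186.36 → 186
  G: 71 + 0.52×(255−71) = 71 + 95.68 = 166.68 → 167
  B: 57 + 0.52×(255−57) = 57 + 102.96 = 159.96 → 160
rgb(186, 167, 160) = #BAA7A0.

#BAA7A0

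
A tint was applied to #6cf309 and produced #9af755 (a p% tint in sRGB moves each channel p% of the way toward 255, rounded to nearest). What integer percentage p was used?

#6cf309 is rgb(108, 243, 9); #9af755 is rgb(154, 247, 85).
On the B channel (widest range): 85 ≈ 9 + (p/100)(255 − 9), so p ≈ 100×(85 − 9)/(255 − 9) = 7600/246 = 30.89.
p = 31 reproduces all three channels after rounding.

31%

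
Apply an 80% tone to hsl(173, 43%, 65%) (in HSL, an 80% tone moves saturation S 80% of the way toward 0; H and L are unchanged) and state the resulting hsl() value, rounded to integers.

hsl(173, 9%, 65%)

S moves 80% from 43 toward 0: 43 − 34.4 = 8.6 → 9.
H and L are unchanged.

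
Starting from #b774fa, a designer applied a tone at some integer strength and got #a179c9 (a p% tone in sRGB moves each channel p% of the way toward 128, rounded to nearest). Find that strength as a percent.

#b774fa is rgb(183, 116, 250); #a179c9 is rgb(161, 121, 201).
On the B channel (widest range): 201 ≈ 250 + (p/100)(128 − 250), so p ≈ 100×(201 − 250)/(128 − 250) = -4900/-122 = 40.16.
p = 40 reproduces all three channels after rounding.

40%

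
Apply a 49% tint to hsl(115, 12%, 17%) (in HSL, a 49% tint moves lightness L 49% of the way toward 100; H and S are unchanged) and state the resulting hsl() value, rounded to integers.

L moves 49% from 17 toward 100: 17 + 40.67 = 57.67 → 58.
H and S are unchanged.

hsl(115, 12%, 58%)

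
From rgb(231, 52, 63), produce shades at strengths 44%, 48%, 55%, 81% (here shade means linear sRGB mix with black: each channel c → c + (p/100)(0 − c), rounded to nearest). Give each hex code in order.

#811D23, #781B21, #68171C, #2C0A0C

44%: (231 − 101.64 = 129.36→129, 52 − 22.88 = 29.12→29, 63 − 27.72 = 35.28→35) → #811D23
48%: (231 − 110.88 = 120.12→120, 52 − 24.96 = 27.04→27, 63 − 30.24 = 32.76→33) → #781B21
55%: (231 − 127.05 = 103.95→104, 52 − 28.6 = 23.4→23, 63 − 34.65 = 28.35→28) → #68171C
81%: (231 − 187.11 = 43.89→44, 52 − 42.12 = 9.88→10, 63 − 51.03 = 11.97→12) → #2C0A0C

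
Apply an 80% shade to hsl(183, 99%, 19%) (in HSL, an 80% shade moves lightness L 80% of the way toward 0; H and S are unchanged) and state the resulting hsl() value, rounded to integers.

L moves 80% from 19 toward 0: 19 − 15.2 = 3.8 → 4.
H and S are unchanged.

hsl(183, 99%, 4%)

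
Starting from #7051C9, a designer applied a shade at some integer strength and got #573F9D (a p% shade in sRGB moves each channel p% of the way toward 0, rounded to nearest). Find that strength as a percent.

22%

#7051C9 is rgb(112, 81, 201); #573F9D is rgb(87, 63, 157).
On the B channel (widest range): 157 ≈ 201 + (p/100)(0 − 201), so p ≈ 100×(157 − 201)/(0 − 201) = -4400/-201 = 21.89.
p = 22 reproduces all three channels after rounding.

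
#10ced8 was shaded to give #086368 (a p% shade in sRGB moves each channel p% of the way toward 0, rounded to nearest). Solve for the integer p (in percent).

52%

#10ced8 is rgb(16, 206, 216); #086368 is rgb(8, 99, 104).
On the B channel (widest range): 104 ≈ 216 + (p/100)(0 − 216), so p ≈ 100×(104 − 216)/(0 − 216) = -11200/-216 = 51.85.
p = 52 reproduces all three channels after rounding.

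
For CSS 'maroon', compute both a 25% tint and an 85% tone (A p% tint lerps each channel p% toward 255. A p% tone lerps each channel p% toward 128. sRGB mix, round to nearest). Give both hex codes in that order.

CSS maroon is rgb(128, 0, 0).
25% tint:
  R: 128 + 31.75 = 159.75 → 160
  G: 0 + 63.75 = 63.75 → 64
  B: 0 + 0.25×(255−0) = 0 + 63.75 = 63.75 → 64
  → #A04040
85% tone:
  R: 128 + 0.85×(128−128) = 128 + 0 = 128 → 128
  G: 0 + 0.85×(128−0) = 0 + 108.8 = 108.8 → 109
  B: 0 + 0.85×(128−0) = 0 + 108.8 = 108.8 → 109
  → #806D6D

#A04040, #806D6D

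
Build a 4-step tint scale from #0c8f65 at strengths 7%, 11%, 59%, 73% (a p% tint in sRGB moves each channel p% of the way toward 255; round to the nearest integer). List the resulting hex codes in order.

#0c8f65 is rgb(12, 143, 101).
7%: (12 + 17.01 = 29.01→29, 143 + 7.84 = 150.84→151, 101 + 10.78 = 111.78→112) → #1d9770
11%: (12 + 26.73 = 38.73→39, 143 + 12.32 = 155.32→155, 101 + 16.94 = 117.94→118) → #279b76
59%: (12 + 143.37 = 155.37→155, 143 + 66.08 = 209.08→209, 101 + 90.86 = 191.86→192) → #9bd1c0
73%: (12 + 177.39 = 189.39→189, 143 + 81.76 = 224.76→225, 101 + 112.42 = 213.42→213) → #bde1d5

#1d9770, #279b76, #9bd1c0, #bde1d5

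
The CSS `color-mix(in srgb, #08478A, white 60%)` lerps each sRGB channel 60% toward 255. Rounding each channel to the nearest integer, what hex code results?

#08478A is rgb(8, 71, 138).
Lerp each channel 60% toward 255:
  R: 8 + 0.6×(255−8) = 8 + 148.2 = 156.2 → 156
  G: 71 + 110.4 = 181.4 → 181
  B: 138 + 70.2 = 208.2 → 208
rgb(156, 181, 208) = #9CB5D0.

#9CB5D0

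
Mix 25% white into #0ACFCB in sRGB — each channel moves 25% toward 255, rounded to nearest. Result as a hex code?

#47DBD8

#0ACFCB is rgb(10, 207, 203).
Per channel, c → c + 0.25(255 − c):
  R: 10 + 0.25×(255−10) = 10 + 61.25 = 71.25 → 71
  G: 207 + 0.25×(255−207) = 207 + 12 = 219 → 219
  B: 203 + 13 = 216 → 216
rgb(71, 219, 216) = #47DBD8.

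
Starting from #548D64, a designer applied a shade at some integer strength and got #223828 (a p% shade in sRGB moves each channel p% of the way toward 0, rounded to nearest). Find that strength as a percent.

60%

#548D64 is rgb(84, 141, 100); #223828 is rgb(34, 56, 40).
On the G channel (widest range): 56 ≈ 141 + (p/100)(0 − 141), so p ≈ 100×(56 − 141)/(0 − 141) = -8500/-141 = 60.28.
p = 60 reproduces all three channels after rounding.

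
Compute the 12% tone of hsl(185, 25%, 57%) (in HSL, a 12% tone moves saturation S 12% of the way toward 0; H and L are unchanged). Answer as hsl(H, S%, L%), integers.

hsl(185, 22%, 57%)

S moves 12% from 25 toward 0: 25 − 3 = 22 → 22.
H and L are unchanged.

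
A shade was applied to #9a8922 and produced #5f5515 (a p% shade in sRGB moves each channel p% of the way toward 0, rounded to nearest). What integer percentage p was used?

38%

#9a8922 is rgb(154, 137, 34); #5f5515 is rgb(95, 85, 21).
On the R channel (widest range): 95 ≈ 154 + (p/100)(0 − 154), so p ≈ 100×(95 − 154)/(0 − 154) = -5900/-154 = 38.31.
p = 38 reproduces all three channels after rounding.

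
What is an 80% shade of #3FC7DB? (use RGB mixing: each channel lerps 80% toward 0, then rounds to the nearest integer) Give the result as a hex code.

#0D282C

#3FC7DB is rgb(63, 199, 219).
Lerp each channel 80% toward 0:
  R: 63 + 0.8×(0−63) = 63 − 50.4 = 12.6 → 13
  G: 199 − 159.2 = 39.8 → 40
  B: 219 + 0.8×(0−219) = 219 − 175.2 = 43.8 → 44
rgb(13, 40, 44) = #0D282C.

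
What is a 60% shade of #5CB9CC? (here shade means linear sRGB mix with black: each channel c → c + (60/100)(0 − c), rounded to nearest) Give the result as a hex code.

#5CB9CC is rgb(92, 185, 204).
Lerp each channel 60% toward 0:
  R: 92 + 0.6×(0−92) = 92 − 55.2 = 36.8 → 37
  G: 185 − 111 = 74 → 74
  B: 204 + 0.6×(0−204) = 204 − 122.4 = 81.6 → 82
rgb(37, 74, 82) = #254A52.

#254A52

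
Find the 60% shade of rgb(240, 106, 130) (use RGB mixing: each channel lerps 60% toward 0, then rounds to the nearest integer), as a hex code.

#602A34

Per channel, c → c + 0.6(0 − c):
  R: 240 − 144 = 96 → 96
  G: 106 + 0.6×(0−106) = 106 − 63.6 = 42.4 → 42
  B: 130 − 78 = 52 → 52
rgb(96, 42, 52) = #602A34.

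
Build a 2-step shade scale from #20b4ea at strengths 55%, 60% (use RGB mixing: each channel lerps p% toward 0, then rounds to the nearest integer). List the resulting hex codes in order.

#0e5169, #0d485e

#20b4ea is rgb(32, 180, 234).
55%: (32 − 17.6 = 14.4→14, 180 − 99 = 81→81, 234 − 128.7 = 105.3→105) → #0e5169
60%: (32 − 19.2 = 12.8→13, 180 − 108 = 72→72, 234 − 140.4 = 93.6→94) → #0d485e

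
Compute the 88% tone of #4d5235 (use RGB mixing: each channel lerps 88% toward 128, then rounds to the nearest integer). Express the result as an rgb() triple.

#4d5235 is rgb(77, 82, 53).
Per channel, c → c + 0.88(128 − c):
  R: 77 + 0.88×(128−77) = 77 + 44.88 = 121.88 → 122
  G: 82 + 0.88×(128−82) = 82 + 40.48 = 122.48 → 122
  B: 53 + 66 = 119 → 119

rgb(122, 122, 119)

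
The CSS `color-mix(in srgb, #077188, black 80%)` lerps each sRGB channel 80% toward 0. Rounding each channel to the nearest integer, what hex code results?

#077188 is rgb(7, 113, 136).
Lerp each channel 80% toward 0:
  R: 7 − 5.6 = 1.4 → 1
  G: 113 + 0.8×(0−113) = 113 − 90.4 = 22.6 → 23
  B: 136 + 0.8×(0−136) = 136 − 108.8 = 27.2 → 27
rgb(1, 23, 27) = #01171B.

#01171B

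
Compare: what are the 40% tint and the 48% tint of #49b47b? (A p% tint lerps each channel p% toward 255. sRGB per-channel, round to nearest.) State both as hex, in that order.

#49b47b is rgb(73, 180, 123).
40% tint:
  R: 73 + 72.8 = 145.8 → 146
  G: 180 + 0.4×(255−180) = 180 + 30 = 210 → 210
  B: 123 + 52.8 = 175.8 → 176
  → #92d2b0
48% tint:
  R: 73 + 0.48×(255−73) = 73 + 87.36 = 160.36 → 160
  G: 180 + 0.48×(255−180) = 180 + 36 = 216 → 216
  B: 123 + 63.36 = 186.36 → 186
  → #a0d8ba

#92d2b0, #a0d8ba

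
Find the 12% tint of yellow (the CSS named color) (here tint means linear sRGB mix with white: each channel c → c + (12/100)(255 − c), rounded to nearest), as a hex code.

CSS yellow is rgb(255, 255, 0).
Per channel, c → c + 0.12(255 − c):
  R: 255 + 0.12×(255−255) = 255 + 0 = 255 → 255
  G: 255 + 0.12×(255−255) = 255 + 0 = 255 → 255
  B: 0 + 0.12×(255−0) = 0 + 30.6 = 30.6 → 31
rgb(255, 255, 31) = #ffff1f.

#ffff1f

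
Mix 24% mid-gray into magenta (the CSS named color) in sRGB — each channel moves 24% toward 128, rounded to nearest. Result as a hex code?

CSS magenta is rgb(255, 0, 255).
A 24% tone moves each channel 24% toward 128:
  R: 255 − 30.48 = 224.52 → 225
  G: 0 + 30.72 = 30.72 → 31
  B: 255 + 0.24×(128−255) = 255 − 30.48 = 224.52 → 225
rgb(225, 31, 225) = #e11fe1.

#e11fe1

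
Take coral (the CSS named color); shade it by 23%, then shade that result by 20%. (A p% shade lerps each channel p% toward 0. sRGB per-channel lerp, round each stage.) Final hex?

#9D4E32

CSS coral is rgb(255, 127, 80).
Lerp each channel 23% toward 0:
  R: 255 + 0.23×(0−255) = 255 − 58.65 = 196.35 → 196
  G: 127 − 29.21 = 97.79 → 98
  B: 80 + 0.23×(0−80) = 80 − 18.4 = 61.6 → 62
After the shade: rgb(196, 98, 62) = #C4623E.
Per channel, c → c + 0.2(0 − c):
  R: 196 + 0.2×(0−196) = 196 − 39.2 = 156.8 → 157
  G: 98 + 0.2×(0−98) = 98 − 19.6 = 78.4 → 78
  B: 62 + 0.2×(0−62) = 62 − 12.4 = 49.6 → 50
rgb(157, 78, 50) = #9D4E32.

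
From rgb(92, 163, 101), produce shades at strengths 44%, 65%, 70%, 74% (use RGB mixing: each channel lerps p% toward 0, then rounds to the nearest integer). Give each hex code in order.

44%: (92 − 40.48 = 51.52→52, 163 − 71.72 = 91.28→91, 101 − 44.44 = 56.56→57) → #345b39
65%: (92 − 59.8 = 32.2→32, 163 − 105.95 = 57.05→57, 101 − 65.65 = 35.35→35) → #203923
70%: (92 − 64.4 = 27.6→28, 163 − 114.1 = 48.9→49, 101 − 70.7 = 30.3→30) → #1c311e
74%: (92 − 68.08 = 23.92→24, 163 − 120.62 = 42.38→42, 101 − 74.74 = 26.26→26) → #182a1a

#345b39, #203923, #1c311e, #182a1a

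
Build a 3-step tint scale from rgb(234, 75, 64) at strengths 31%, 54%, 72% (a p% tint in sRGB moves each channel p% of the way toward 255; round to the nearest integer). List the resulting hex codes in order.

#f1837b, #f5aca7, #f9cdca

31%: (234 + 6.51 = 240.51→241, 75 + 55.8 = 130.8→131, 64 + 59.21 = 123.21→123) → #f1837b
54%: (234 + 11.34 = 245.34→245, 75 + 97.2 = 172.2→172, 64 + 103.14 = 167.14→167) → #f5aca7
72%: (234 + 15.12 = 249.12→249, 75 + 129.6 = 204.6→205, 64 + 137.52 = 201.52→202) → #f9cdca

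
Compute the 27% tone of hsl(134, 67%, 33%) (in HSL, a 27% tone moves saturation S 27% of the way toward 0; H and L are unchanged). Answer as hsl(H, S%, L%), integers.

S moves 27% from 67 toward 0: 67 − 18.09 = 48.91 → 49.
H and L are unchanged.

hsl(134, 49%, 33%)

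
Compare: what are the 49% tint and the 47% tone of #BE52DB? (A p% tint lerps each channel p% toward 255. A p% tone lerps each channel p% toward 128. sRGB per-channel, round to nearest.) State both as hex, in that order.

#DEA7ED, #A168B0

#BE52DB is rgb(190, 82, 219).
49% tint:
  R: 190 + 0.49×(255−190) = 190 + 31.85 = 221.85 → 222
  G: 82 + 0.49×(255−82) = 82 + 84.77 = 166.77 → 167
  B: 219 + 0.49×(255−219) = 219 + 17.64 = 236.64 → 237
  → #DEA7ED
47% tone:
  R: 190 + 0.47×(128−190) = 190 − 29.14 = 160.86 → 161
  G: 82 + 0.47×(128−82) = 82 + 21.62 = 103.62 → 104
  B: 219 + 0.47×(128−219) = 219 − 42.77 = 176.23 → 176
  → #A168B0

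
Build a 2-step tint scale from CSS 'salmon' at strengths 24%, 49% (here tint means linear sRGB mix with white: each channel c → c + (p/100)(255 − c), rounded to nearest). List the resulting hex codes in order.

#FB9E94, #FCBEB7

CSS salmon is rgb(250, 128, 114).
24%: (250 + 1.2 = 251.2→251, 128 + 30.48 = 158.48→158, 114 + 33.84 = 147.84→148) → #FB9E94
49%: (250 + 2.45 = 252.45→252, 128 + 62.23 = 190.23→190, 114 + 69.09 = 183.09→183) → #FCBEB7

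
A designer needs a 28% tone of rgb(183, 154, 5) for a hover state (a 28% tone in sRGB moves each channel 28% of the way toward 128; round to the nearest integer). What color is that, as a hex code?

#a89327

Lerp each channel 28% toward 128:
  R: 183 + 0.28×(128−183) = 183 − 15.4 = 167.6 → 168
  G: 154 + 0.28×(128−154) = 154 − 7.28 = 146.72 → 147
  B: 5 + 0.28×(128−5) = 5 + 34.44 = 39.44 → 39
rgb(168, 147, 39) = #a89327.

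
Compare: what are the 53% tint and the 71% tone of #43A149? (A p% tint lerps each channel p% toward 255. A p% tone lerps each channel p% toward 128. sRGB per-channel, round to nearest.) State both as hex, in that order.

#43A149 is rgb(67, 161, 73).
53% tint:
  R: 67 + 99.64 = 166.64 → 167
  G: 161 + 0.53×(255−161) = 161 + 49.82 = 210.82 → 211
  B: 73 + 0.53×(255−73) = 73 + 96.46 = 169.46 → 169
  → #A7D3A9
71% tone:
  R: 67 + 43.31 = 110.31 → 110
  G: 161 + 0.71×(128−161) = 161 − 23.43 = 137.57 → 138
  B: 73 + 0.71×(128−73) = 73 + 39.05 = 112.05 → 112
  → #6E8A70

#A7D3A9, #6E8A70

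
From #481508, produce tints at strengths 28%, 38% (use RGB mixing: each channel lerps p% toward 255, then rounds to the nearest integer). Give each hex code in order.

#7b574d, #8e6e66

#481508 is rgb(72, 21, 8).
28%: (72 + 51.24 = 123.24→123, 21 + 65.52 = 86.52→87, 8 + 69.16 = 77.16→77) → #7b574d
38%: (72 + 69.54 = 141.54→142, 21 + 88.92 = 109.92→110, 8 + 93.86 = 101.86→102) → #8e6e66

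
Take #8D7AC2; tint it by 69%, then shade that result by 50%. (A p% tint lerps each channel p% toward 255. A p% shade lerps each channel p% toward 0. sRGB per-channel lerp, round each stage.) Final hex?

#8D7AC2 is rgb(141, 122, 194).
Per channel, c → c + 0.69(255 − c):
  R: 141 + 78.66 = 219.66 → 220
  G: 122 + 91.77 = 213.77 → 214
  B: 194 + 42.09 = 236.09 → 236
After the tint: rgb(220, 214, 236) = #DCD6EC.
A 50% shade moves each channel 50% toward 0:
  R: 220 + 0.5×(0−220) = 220 − 110 = 110 → 110
  G: 214 − 107 = 107 → 107
  B: 236 + 0.5×(0−236) = 236 − 118 = 118 → 118
rgb(110, 107, 118) = #6E6B76.

#6E6B76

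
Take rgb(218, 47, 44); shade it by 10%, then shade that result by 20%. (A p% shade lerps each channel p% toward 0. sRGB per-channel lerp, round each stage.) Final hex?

A 10% shade moves each channel 10% toward 0:
  R: 218 − 21.8 = 196.2 → 196
  G: 47 + 0.1×(0−47) = 47 − 4.7 = 42.3 → 42
  B: 44 + 0.1×(0−44) = 44 − 4.4 = 39.6 → 40
After the shade: rgb(196, 42, 40) = #c42a28.
Per channel, c → c + 0.2(0 − c):
  R: 196 + 0.2×(0−196) = 196 − 39.2 = 156.8 → 157
  G: 42 − 8.4 = 33.6 → 34
  B: 40 + 0.2×(0−40) = 40 − 8 = 32 → 32
rgb(157, 34, 32) = #9d2220.

#9d2220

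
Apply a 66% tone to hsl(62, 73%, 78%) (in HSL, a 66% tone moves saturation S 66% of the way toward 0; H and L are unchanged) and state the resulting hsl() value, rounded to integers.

S moves 66% from 73 toward 0: 73 − 48.18 = 24.82 → 25.
H and L are unchanged.

hsl(62, 25%, 78%)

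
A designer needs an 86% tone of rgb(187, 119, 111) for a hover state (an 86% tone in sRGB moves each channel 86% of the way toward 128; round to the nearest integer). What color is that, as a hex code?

#887f7e

An 86% tone moves each channel 86% toward 128:
  R: 187 − 50.74 = 136.26 → 136
  G: 119 + 7.74 = 126.74 → 127
  B: 111 + 14.62 = 125.62 → 126
rgb(136, 127, 126) = #887f7e.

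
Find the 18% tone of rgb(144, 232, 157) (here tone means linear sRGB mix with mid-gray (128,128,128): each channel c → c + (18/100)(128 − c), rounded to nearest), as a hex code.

#8dd598

An 18% tone moves each channel 18% toward 128:
  R: 144 − 2.88 = 141.12 → 141
  G: 232 + 0.18×(128−232) = 232 − 18.72 = 213.28 → 213
  B: 157 − 5.22 = 151.78 → 152
rgb(141, 213, 152) = #8dd598.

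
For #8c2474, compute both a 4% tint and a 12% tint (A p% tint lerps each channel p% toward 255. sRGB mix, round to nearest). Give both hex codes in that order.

#8c2474 is rgb(140, 36, 116).
4% tint:
  R: 140 + 0.04×(255−140) = 140 + 4.6 = 144.6 → 145
  G: 36 + 0.04×(255−36) = 36 + 8.76 = 44.76 → 45
  B: 116 + 5.56 = 121.56 → 122
  → #912d7a
12% tint:
  R: 140 + 13.8 = 153.8 → 154
  G: 36 + 26.28 = 62.28 → 62
  B: 116 + 0.12×(255−116) = 116 + 16.68 = 132.68 → 133
  → #9a3e85

#912d7a, #9a3e85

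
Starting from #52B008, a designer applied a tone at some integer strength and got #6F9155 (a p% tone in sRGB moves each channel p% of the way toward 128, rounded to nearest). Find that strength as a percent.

#52B008 is rgb(82, 176, 8); #6F9155 is rgb(111, 145, 85).
On the B channel (widest range): 85 ≈ 8 + (p/100)(128 − 8), so p ≈ 100×(85 − 8)/(128 − 8) = 7700/120 = 64.17.
p = 64 reproduces all three channels after rounding.

64%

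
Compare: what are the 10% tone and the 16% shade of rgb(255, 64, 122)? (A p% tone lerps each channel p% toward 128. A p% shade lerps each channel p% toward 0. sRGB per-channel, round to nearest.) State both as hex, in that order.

10% tone:
  R: 255 − 12.7 = 242.3 → 242
  G: 64 + 6.4 = 70.4 → 70
  B: 122 + 0.6 = 122.6 → 123
  → #F2467B
16% shade:
  R: 255 − 40.8 = 214.2 → 214
  G: 64 + 0.16×(0−64) = 64 − 10.24 = 53.76 → 54
  B: 122 + 0.16×(0−122) = 122 − 19.52 = 102.48 → 102
  → #D63666

#F2467B, #D63666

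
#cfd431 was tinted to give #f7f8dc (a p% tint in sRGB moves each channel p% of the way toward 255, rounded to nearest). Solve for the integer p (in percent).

#cfd431 is rgb(207, 212, 49); #f7f8dc is rgb(247, 248, 220).
On the B channel (widest range): 220 ≈ 49 + (p/100)(255 − 49), so p ≈ 100×(220 − 49)/(255 − 49) = 17100/206 = 83.01.
p = 83 reproduces all three channels after rounding.

83%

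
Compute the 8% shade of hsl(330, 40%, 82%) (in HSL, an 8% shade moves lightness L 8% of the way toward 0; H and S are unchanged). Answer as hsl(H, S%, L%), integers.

L moves 8% from 82 toward 0: 82 − 6.56 = 75.44 → 75.
H and S are unchanged.

hsl(330, 40%, 75%)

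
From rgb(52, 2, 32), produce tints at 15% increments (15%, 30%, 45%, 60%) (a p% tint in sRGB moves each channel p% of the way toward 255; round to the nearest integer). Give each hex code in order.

#522841, #714e63, #8f7484, #ae9aa6

15%: (52 + 30.45 = 82.45→82, 2 + 37.95 = 39.95→40, 32 + 33.45 = 65.45→65) → #522841
30%: (52 + 60.9 = 112.9→113, 2 + 75.9 = 77.9→78, 32 + 66.9 = 98.9→99) → #714e63
45%: (52 + 91.35 = 143.35→143, 2 + 113.85 = 115.85→116, 32 + 100.35 = 132.35→132) → #8f7484
60%: (52 + 121.8 = 173.8→174, 2 + 151.8 = 153.8→154, 32 + 133.8 = 165.8→166) → #ae9aa6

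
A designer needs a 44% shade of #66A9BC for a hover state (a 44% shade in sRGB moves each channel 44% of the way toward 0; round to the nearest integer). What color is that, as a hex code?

#66A9BC is rgb(102, 169, 188).
A 44% shade moves each channel 44% toward 0:
  R: 102 + 0.44×(0−102) = 102 − 44.88 = 57.12 → 57
  G: 169 + 0.44×(0−169) = 169 − 74.36 = 94.64 → 95
  B: 188 + 0.44×(0−188) = 188 − 82.72 = 105.28 → 105
rgb(57, 95, 105) = #395F69.

#395F69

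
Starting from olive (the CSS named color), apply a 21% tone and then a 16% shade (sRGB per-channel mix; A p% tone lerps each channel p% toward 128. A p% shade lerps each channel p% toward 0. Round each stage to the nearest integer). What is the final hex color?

#6c6c17

CSS olive is rgb(128, 128, 0).
Lerp each channel 21% toward 128:
  R: 128 + 0.21×(128−128) = 128 + 0 = 128 → 128
  G: 128 + 0.21×(128−128) = 128 + 0 = 128 → 128
  B: 0 + 26.88 = 26.88 → 27
After the tone: rgb(128, 128, 27) = #80801b.
Lerp each channel 16% toward 0:
  R: 128 − 20.48 = 107.52 → 108
  G: 128 − 20.48 = 107.52 → 108
  B: 27 − 4.32 = 22.68 → 23
rgb(108, 108, 23) = #6c6c17.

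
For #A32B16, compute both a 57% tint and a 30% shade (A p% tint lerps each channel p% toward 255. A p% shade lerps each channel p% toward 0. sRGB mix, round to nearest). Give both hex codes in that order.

#D7A49B, #721E0F

#A32B16 is rgb(163, 43, 22).
57% tint:
  R: 163 + 52.44 = 215.44 → 215
  G: 43 + 0.57×(255−43) = 43 + 120.84 = 163.84 → 164
  B: 22 + 0.57×(255−22) = 22 + 132.81 = 154.81 → 155
  → #D7A49B
30% shade:
  R: 163 + 0.3×(0−163) = 163 − 48.9 = 114.1 → 114
  G: 43 + 0.3×(0−43) = 43 − 12.9 = 30.1 → 30
  B: 22 − 6.6 = 15.4 → 15
  → #721E0F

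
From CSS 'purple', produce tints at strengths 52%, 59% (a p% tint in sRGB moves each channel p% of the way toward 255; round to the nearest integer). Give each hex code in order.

CSS purple is rgb(128, 0, 128).
52%: (128 + 66.04 = 194.04→194, 0 + 132.6 = 132.6→133, 128 + 66.04 = 194.04→194) → #C285C2
59%: (128 + 74.93 = 202.93→203, 0 + 150.45 = 150.45→150, 128 + 74.93 = 202.93→203) → #CB96CB

#C285C2, #CB96CB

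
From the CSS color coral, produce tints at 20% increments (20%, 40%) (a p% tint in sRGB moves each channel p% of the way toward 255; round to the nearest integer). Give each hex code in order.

#FF9973, #FFB296

CSS coral is rgb(255, 127, 80).
20%: (255→255, 127 + 25.6 = 152.6→153, 80 + 35 = 115→115) → #FF9973
40%: (255→255, 127 + 51.2 = 178.2→178, 80 + 70 = 150→150) → #FFB296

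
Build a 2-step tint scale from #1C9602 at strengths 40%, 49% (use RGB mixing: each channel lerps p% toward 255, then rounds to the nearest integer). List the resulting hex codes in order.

#77C067, #8BC97E

#1C9602 is rgb(28, 150, 2).
40%: (28 + 90.8 = 118.8→119, 150 + 42 = 192→192, 2 + 101.2 = 103.2→103) → #77C067
49%: (28 + 111.23 = 139.23→139, 150 + 51.45 = 201.45→201, 2 + 123.97 = 125.97→126) → #8BC97E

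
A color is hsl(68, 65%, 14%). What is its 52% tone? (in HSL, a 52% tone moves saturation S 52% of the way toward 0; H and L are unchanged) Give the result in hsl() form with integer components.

hsl(68, 31%, 14%)

S moves 52% from 65 toward 0: 65 − 33.8 = 31.2 → 31.
H and L are unchanged.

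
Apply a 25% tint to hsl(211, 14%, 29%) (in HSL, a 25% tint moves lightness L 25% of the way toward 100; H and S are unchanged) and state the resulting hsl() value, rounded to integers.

hsl(211, 14%, 47%)

L moves 25% from 29 toward 100: 29 + 17.75 = 46.75 → 47.
H and S are unchanged.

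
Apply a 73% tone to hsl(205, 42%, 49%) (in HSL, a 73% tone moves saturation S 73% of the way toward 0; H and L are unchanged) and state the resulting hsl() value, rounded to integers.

hsl(205, 11%, 49%)

S moves 73% from 42 toward 0: 42 − 30.66 = 11.34 → 11.
H and L are unchanged.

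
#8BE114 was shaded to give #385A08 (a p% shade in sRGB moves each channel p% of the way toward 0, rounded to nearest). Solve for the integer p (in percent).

#8BE114 is rgb(139, 225, 20); #385A08 is rgb(56, 90, 8).
On the G channel (widest range): 90 ≈ 225 + (p/100)(0 − 225), so p ≈ 100×(90 − 225)/(0 − 225) = -13500/-225 = 60.00.
p = 60 reproduces all three channels after rounding.

60%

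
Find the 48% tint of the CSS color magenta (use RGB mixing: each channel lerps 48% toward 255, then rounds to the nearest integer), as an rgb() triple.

CSS magenta is rgb(255, 0, 255).
A 48% tint moves each channel 48% toward 255:
  R: 255 + 0.48×(255−255) = 255 + 0 = 255 → 255
  G: 0 + 0.48×(255−0) = 0 + 122.4 = 122.4 → 122
  B: 255 + 0 = 255 → 255

rgb(255, 122, 255)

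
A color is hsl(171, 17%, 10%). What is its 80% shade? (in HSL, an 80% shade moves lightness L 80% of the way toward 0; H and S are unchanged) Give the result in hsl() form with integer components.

hsl(171, 17%, 2%)

L moves 80% from 10 toward 0: 10 − 8 = 2 → 2.
H and S are unchanged.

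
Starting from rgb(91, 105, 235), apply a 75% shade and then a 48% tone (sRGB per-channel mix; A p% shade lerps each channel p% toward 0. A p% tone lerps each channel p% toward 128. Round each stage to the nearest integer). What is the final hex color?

Lerp each channel 75% toward 0:
  R: 91 − 68.25 = 22.75 → 23
  G: 105 + 0.75×(0−105) = 105 − 78.75 = 26.25 → 26
  B: 235 + 0.75×(0−235) = 235 − 176.25 = 58.75 → 59
After the shade: rgb(23, 26, 59) = #171a3b.
A 48% tone moves each channel 48% toward 128:
  R: 23 + 50.4 = 73.4 → 73
  G: 26 + 48.96 = 74.96 → 75
  B: 59 + 0.48×(128−59) = 59 + 33.12 = 92.12 → 92
rgb(73, 75, 92) = #494b5c.

#494b5c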